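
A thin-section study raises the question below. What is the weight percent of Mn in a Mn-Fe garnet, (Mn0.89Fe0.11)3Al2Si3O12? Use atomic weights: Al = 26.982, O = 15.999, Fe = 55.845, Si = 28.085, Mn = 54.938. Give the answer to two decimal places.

M((Mn0.89Fe0.11)3Al2Si3O12) = 495.320 g/mol.
Mn contributes 2.67 × 54.938 = 146.684 g per mole.
146.684/495.320 = 0.2961 → 29.61%.

29.61 mass %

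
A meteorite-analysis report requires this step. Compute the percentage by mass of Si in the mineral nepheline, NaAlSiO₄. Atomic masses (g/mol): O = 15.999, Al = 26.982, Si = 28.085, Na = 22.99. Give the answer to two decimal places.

M(NaAlSiO₄) = 142.053 g/mol.
Si contributes 1 × 28.085 = 28.085 g per mole.
28.085/142.053 = 0.1977 → 19.77%.

19.77 weight percent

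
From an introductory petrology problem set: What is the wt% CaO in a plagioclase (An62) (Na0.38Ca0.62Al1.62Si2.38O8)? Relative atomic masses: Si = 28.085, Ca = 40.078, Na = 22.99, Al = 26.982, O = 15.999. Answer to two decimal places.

12.78 wt%

Formula mass = 272.130 g/mol.
0.62 Ca → 0.6200 mol CaO per formula unit; M(CaO) = 56.077, so CaO mass = 34.768 g.
34.768/272.130 × 100 = 12.78 wt%.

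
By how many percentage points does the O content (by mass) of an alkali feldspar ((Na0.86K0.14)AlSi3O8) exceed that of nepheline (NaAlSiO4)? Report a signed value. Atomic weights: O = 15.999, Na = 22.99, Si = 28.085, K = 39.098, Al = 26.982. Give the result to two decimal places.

3.34 percentage points

O in (Na0.86K0.14)AlSi3O8: molar mass 264.474 g/mol; 8×15.999 = 127.992 g → 48.39 wt%.
O in NaAlSiO4: molar mass 142.053 g/mol; 4×15.999 = 63.996 g → 45.05 wt%.
Difference = 48.39 − 45.05 = 3.34 percentage points.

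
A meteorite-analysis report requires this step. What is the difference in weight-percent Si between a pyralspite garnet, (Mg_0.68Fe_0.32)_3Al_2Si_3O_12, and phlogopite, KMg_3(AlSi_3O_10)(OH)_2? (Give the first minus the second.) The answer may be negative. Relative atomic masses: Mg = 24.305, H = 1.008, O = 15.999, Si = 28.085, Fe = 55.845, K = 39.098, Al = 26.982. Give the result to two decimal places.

First mineral: 84.255 g Si in 433.400 g formula = 19.44 wt% Si.
Second mineral: 84.255 g Si in 417.254 g formula = 20.19 wt% Si.
19.44% − 20.19% gives a difference of -0.75 percentage points.

-0.75 percentage points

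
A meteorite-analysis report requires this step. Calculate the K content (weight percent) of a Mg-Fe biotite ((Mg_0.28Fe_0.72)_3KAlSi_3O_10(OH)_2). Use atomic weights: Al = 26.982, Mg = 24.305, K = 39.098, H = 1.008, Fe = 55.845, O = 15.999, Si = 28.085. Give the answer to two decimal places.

8.06 weight percent

M((Mg_0.28Fe_0.72)_3KAlSi_3O_10(OH)_2) = 485.380 g/mol.
K contributes 1 × 39.098 = 39.098 g per mole.
39.098/485.380 = 0.0806 → 8.06%.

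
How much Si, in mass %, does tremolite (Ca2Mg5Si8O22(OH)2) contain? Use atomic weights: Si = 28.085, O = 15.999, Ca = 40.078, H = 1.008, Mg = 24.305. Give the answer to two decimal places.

M(Ca2Mg5Si8O22(OH)2) = 812.353 g/mol.
Si contributes 8 × 28.085 = 224.680 g per mole.
224.680/812.353 = 0.2766 → 27.66%.

27.66 mass %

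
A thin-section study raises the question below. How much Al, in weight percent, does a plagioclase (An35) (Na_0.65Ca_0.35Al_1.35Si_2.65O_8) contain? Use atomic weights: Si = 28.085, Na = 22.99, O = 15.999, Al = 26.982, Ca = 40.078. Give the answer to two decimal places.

13.60 weight percent

Molar mass of Na_0.65Ca_0.35Al_1.35Si_2.65O_8: 0.65*22.99 + 0.35*40.078 + 1.35*26.982 + 2.65*28.085 + 8*15.999 = 267.814 g/mol.
Mass of Al per formula unit: 1.35 × 26.982 = 36.426 g.
Weight fraction Al = 36.426 / 267.814 = 0.1360.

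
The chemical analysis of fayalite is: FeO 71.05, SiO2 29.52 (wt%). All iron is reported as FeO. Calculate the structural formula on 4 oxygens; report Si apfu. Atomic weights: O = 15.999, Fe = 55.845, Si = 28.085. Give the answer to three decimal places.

0.997 Si apfu

71.05 wt% FeO ÷ 71.844 g/mol = 0.98895 mol, giving 0.98895 Fe and 0.98895 O.
29.52 wt% SiO2 ÷ 60.083 g/mol = 0.49132 mol, giving 0.49132 Si and 0.98264 O.
Oxygen sums to 1.97159; scaling by 4/1.97159 = 2.02882 puts the formula on 4 O.
Si: 0.49132 × 2.02882 = 0.997 atoms per formula unit.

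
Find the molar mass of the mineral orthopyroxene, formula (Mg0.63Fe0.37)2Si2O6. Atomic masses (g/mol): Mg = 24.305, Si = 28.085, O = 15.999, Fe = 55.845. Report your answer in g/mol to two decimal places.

Mg: 1.26 × 24.305 = 30.6243
Fe: 0.74 × 55.845 = 41.3253
Si: 2 × 28.085 = 56.1700
O: 6 × 15.999 = 95.9940
Summing the contributions gives the formula mass.

224.11 g/mol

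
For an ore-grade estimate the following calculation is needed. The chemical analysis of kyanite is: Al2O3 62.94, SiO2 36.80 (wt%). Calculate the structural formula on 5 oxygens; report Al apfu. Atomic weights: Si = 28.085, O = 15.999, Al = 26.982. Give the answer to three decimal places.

Al2O3: 62.94/101.961 = 0.61729 mol → 1.23458 mol Al, 1.85187 mol O.
SiO2: 36.80/60.083 = 0.61249 mol → 0.61249 mol Si, 1.22498 mol O.
Total oxygen = 3.07685 mol. Normalization factor = 5/3.07685 = 1.62504.
Al per 5 O = 1.23458 × 1.62504 = 2.006.

2.006 Al apfu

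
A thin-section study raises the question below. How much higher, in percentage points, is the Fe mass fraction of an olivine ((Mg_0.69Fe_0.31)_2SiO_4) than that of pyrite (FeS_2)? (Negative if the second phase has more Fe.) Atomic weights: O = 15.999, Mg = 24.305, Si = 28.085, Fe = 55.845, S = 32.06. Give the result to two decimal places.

M((Mg_0.69Fe_0.31)_2SiO_4) = 160.246 g/mol, so wt% Fe = 34.624/160.246 × 100 = 21.61%.
M(FeS_2) = 119.965 g/mol, so wt% Fe = 55.845/119.965 × 100 = 46.55%.
21.61 − 46.55 = -24.94 pp.

-24.94 percentage points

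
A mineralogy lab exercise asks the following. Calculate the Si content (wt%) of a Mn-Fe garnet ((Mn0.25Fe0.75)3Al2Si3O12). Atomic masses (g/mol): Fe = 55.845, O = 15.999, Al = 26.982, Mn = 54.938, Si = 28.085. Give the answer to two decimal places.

16.95 wt%

M((Mn0.25Fe0.75)3Al2Si3O12) = 497.062 g/mol.
Si contributes 3 × 28.085 = 84.255 g per mole.
84.255/497.062 = 0.1695 → 16.95%.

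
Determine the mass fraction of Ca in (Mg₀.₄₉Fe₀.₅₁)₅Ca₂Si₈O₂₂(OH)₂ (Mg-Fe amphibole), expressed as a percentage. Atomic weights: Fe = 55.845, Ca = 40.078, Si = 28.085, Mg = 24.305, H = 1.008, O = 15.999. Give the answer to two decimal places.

Molar mass of (Mg₀.₄₉Fe₀.₅₁)₅Ca₂Si₈O₂₂(OH)₂: 2.45×24.305 + 2.55×55.845 + 2×40.078 + 8×28.085 + 24×15.999 + 2×1.008 = 892.780 g/mol.
Mass of Ca per formula unit: 2 × 40.078 = 80.156 g.
Weight fraction Ca = 80.156 / 892.780 = 0.0898.

8.98 wt%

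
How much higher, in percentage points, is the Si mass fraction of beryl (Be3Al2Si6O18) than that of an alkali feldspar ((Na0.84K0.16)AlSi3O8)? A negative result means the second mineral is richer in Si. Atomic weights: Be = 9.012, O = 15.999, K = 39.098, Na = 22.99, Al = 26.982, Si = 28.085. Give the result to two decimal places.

First mineral: 168.510 g Si in 537.492 g formula = 31.35 wt% Si.
Second mineral: 84.255 g Si in 264.796 g formula = 31.82 wt% Si.
31.35% − 31.82% gives a difference of -0.47 percentage points.

-0.47 percentage points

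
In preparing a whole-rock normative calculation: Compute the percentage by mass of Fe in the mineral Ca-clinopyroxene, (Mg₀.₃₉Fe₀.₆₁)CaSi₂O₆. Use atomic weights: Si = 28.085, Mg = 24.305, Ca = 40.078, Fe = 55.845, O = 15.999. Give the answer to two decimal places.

Molar mass of (Mg₀.₃₉Fe₀.₆₁)CaSi₂O₆: 0.39×24.305 + 0.61×55.845 + 1×40.078 + 2×28.085 + 6×15.999 = 235.786 g/mol.
Mass of Fe per formula unit: 0.61 × 55.845 = 34.065 g.
Weight fraction Fe = 34.065 / 235.786 = 0.1445.

14.45 weight percent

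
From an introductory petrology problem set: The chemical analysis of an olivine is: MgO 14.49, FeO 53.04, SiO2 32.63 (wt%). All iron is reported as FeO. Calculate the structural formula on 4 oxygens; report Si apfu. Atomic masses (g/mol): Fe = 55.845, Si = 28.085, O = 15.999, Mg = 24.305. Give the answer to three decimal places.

0.995 Si apfu

14.49 wt% MgO ÷ 40.304 g/mol = 0.35952 mol, giving 0.35952 Mg and 0.35952 O.
53.04 wt% FeO ÷ 71.844 g/mol = 0.73827 mol, giving 0.73827 Fe and 0.73827 O.
32.63 wt% SiO2 ÷ 60.083 g/mol = 0.54308 mol, giving 0.54308 Si and 1.08616 O.
Oxygen sums to 2.18395; scaling by 4/2.18395 = 1.83154 puts the formula on 4 O.
Si: 0.54308 × 1.83154 = 0.995 atoms per formula unit.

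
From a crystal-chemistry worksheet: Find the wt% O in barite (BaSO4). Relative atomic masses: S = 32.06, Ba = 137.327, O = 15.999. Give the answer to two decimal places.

M(BaSO4) = 233.383 g/mol.
O contributes 4 × 15.999 = 63.996 g per mole.
63.996/233.383 = 0.2742 → 27.42%.

27.42 wt%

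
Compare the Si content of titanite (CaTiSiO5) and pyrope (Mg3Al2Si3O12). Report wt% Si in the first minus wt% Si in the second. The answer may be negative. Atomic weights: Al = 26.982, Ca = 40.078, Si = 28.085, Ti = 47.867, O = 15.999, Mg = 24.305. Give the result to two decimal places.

First mineral: 28.085 g Si in 196.025 g formula = 14.33 wt% Si.
Second mineral: 84.255 g Si in 403.122 g formula = 20.90 wt% Si.
14.33% − 20.90% gives a difference of -6.57 percentage points.

-6.57 percentage points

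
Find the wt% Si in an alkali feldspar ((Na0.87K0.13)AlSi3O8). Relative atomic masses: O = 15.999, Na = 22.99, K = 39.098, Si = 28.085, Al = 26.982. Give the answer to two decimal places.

M((Na0.87K0.13)AlSi3O8) = 264.313 g/mol.
Si contributes 3 × 28.085 = 84.255 g per mole.
84.255/264.313 = 0.3188 → 31.88%.

31.88 weight percent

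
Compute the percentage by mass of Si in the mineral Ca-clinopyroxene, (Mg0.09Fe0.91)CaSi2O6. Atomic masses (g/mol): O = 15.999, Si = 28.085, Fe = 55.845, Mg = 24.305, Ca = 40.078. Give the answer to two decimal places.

M((Mg0.09Fe0.91)CaSi2O6) = 245.248 g/mol.
Si contributes 2 × 28.085 = 56.170 g per mole.
56.170/245.248 = 0.2290 → 22.90%.

22.90 wt%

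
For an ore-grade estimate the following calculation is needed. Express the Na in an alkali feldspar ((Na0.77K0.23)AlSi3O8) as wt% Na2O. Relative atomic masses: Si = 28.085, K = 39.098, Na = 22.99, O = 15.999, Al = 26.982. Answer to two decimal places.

M((Na0.77K0.23)AlSi3O8) = 265.924 g/mol; M(Na2O) = 61.979 g/mol.
Moles Na2O per formula unit = 0.77 Na ÷ 2 = 0.3850.
Na2O fraction = (0.3850 × 61.979) / 265.924 = 23.862/265.924 = 0.0897.

8.97 wt%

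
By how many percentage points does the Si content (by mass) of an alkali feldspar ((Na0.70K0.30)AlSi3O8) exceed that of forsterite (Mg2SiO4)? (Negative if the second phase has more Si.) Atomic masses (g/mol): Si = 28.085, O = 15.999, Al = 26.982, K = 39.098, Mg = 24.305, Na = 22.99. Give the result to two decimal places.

M((Na0.70K0.30)AlSi3O8) = 267.051 g/mol, so wt% Si = 84.255/267.051 × 100 = 31.55%.
M(Mg2SiO4) = 140.691 g/mol, so wt% Si = 28.085/140.691 × 100 = 19.96%.
31.55 − 19.96 = 11.59 pp.

11.59 percentage points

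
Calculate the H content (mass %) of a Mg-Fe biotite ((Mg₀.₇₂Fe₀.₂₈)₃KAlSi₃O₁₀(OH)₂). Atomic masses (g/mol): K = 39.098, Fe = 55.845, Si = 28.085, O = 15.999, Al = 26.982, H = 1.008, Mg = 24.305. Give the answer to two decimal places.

Molar mass of (Mg₀.₇₂Fe₀.₂₈)₃KAlSi₃O₁₀(OH)₂: 2.16×24.305 + 0.84×55.845 + 1×39.098 + 1×26.982 + 3×28.085 + 12×15.999 + 2×1.008 = 443.748 g/mol.
Mass of H per formula unit: 2 × 1.008 = 2.016 g.
Weight fraction H = 2.016 / 443.748 = 0.0045.

0.45 mass %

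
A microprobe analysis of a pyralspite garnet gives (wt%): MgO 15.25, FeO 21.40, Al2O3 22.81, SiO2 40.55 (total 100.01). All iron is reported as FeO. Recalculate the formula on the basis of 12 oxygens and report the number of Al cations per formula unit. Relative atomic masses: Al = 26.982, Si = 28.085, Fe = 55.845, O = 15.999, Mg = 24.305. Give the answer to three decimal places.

1.991 Al apfu

15.25 wt% MgO ÷ 40.304 g/mol = 0.37837 mol, giving 0.37837 Mg and 0.37837 O.
21.40 wt% FeO ÷ 71.844 g/mol = 0.29787 mol, giving 0.29787 Fe and 0.29787 O.
22.81 wt% Al2O3 ÷ 101.961 g/mol = 0.22371 mol, giving 0.44742 Al and 0.67113 O.
40.55 wt% SiO2 ÷ 60.083 g/mol = 0.67490 mol, giving 0.67490 Si and 1.34980 O.
Oxygen sums to 2.69717; scaling by 12/2.69717 = 4.44911 puts the formula on 12 O.
Al: 0.44742 × 4.44911 = 1.991 atoms per formula unit.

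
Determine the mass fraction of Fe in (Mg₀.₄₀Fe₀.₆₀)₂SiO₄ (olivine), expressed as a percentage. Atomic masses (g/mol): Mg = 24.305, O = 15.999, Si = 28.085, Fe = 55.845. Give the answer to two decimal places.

Formula mass = 0.80*24.305 + 1.20*55.845 + 1*28.085 + 4*15.999 = 178.539 g/mol, of which 67.014 g is Fe.
So Fe makes up 67.014/178.539 = 0.3753 of the mass, i.e. 37.53%.

37.53 mass %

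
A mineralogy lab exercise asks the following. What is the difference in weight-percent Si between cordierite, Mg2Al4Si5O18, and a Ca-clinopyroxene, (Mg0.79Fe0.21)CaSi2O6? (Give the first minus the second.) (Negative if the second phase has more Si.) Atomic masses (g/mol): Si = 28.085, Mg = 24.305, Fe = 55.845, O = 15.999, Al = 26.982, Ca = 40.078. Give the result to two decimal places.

-1.16 percentage points

M(Mg2Al4Si5O18) = 584.945 g/mol, so wt% Si = 140.425/584.945 × 100 = 24.01%.
M((Mg0.79Fe0.21)CaSi2O6) = 223.170 g/mol, so wt% Si = 56.170/223.170 × 100 = 25.17%.
24.01 − 25.17 = -1.16 pp.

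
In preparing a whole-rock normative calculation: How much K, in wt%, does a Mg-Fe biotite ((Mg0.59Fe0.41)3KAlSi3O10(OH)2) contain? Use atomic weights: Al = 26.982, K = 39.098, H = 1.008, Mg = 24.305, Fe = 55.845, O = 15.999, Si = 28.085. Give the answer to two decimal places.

M((Mg0.59Fe0.41)3KAlSi3O10(OH)2) = 456.048 g/mol.
K contributes 1 × 39.098 = 39.098 g per mole.
39.098/456.048 = 0.0857 → 8.57%.

8.57 wt%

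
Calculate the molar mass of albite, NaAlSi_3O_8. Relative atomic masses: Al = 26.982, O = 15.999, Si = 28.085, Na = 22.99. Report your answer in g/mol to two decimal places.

262.22 g/mol

The formula mass is the sum 1*22.99 + 1*26.982 + 3*28.085 + 8*15.999.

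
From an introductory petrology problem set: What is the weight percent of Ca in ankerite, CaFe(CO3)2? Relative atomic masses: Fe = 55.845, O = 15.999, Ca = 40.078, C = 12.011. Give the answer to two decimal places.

18.56 wt%

Formula mass = 1×40.078 + 1×55.845 + 2×12.011 + 6×15.999 = 215.939 g/mol, of which 40.078 g is Ca.
So Ca makes up 40.078/215.939 = 0.1856 of the mass, i.e. 18.56%.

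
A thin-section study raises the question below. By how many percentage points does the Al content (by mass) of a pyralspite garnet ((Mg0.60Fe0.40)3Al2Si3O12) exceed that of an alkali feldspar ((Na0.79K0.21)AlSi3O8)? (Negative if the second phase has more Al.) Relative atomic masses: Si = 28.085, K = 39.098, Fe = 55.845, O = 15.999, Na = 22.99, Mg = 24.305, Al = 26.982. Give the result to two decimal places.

Al in (Mg0.60Fe0.40)3Al2Si3O12: molar mass 440.970 g/mol; 2×26.982 = 53.964 g → 12.24 wt%.
Al in (Na0.79K0.21)AlSi3O8: molar mass 265.602 g/mol; 1×26.982 = 26.982 g → 10.16 wt%.
Difference = 12.24 − 10.16 = 2.08 percentage points.

2.08 percentage points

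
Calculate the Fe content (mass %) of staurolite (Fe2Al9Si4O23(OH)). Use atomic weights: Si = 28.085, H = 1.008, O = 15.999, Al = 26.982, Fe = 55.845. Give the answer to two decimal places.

13.11 mass %

M(Fe2Al9Si4O23(OH)) = 851.852 g/mol.
Fe contributes 2 × 55.845 = 111.690 g per mole.
111.690/851.852 = 0.1311 → 13.11%.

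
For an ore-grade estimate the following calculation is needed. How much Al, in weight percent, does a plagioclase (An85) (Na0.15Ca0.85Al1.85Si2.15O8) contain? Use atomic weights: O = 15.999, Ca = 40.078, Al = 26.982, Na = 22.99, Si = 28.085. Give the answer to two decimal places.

Formula mass = 0.15*22.99 + 0.85*40.078 + 1.85*26.982 + 2.15*28.085 + 8*15.999 = 275.806 g/mol, of which 49.917 g is Al.
So Al makes up 49.917/275.806 = 0.1810 of the mass, i.e. 18.10%.

18.10 weight percent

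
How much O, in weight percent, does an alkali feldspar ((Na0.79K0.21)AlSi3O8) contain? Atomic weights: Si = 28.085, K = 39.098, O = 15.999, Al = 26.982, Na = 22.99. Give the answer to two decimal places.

48.19 weight percent

M((Na0.79K0.21)AlSi3O8) = 265.602 g/mol.
O contributes 8 × 15.999 = 127.992 g per mole.
127.992/265.602 = 0.4819 → 48.19%.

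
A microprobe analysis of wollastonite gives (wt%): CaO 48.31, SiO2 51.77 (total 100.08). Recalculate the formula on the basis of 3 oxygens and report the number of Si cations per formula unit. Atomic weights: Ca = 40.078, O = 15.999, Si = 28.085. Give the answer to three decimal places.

CaO (M=56.077): mol = 0.86149; Ca = 0.86149, O = 0.86149.
SiO2 (M=60.083): mol = 0.86164; Si = 0.86164, O = 1.72328.
ΣO = 2.58477; factor = 3/ΣO = 1.16064.
Si apfu = 0.86164 × 1.16064 = 1.000.

1.000 Si apfu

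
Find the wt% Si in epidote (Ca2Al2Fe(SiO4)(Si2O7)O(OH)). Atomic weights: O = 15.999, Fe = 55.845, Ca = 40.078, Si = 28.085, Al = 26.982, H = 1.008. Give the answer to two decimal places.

Formula mass = 2*40.078 + 2*26.982 + 1*55.845 + 3*28.085 + 13*15.999 + 1*1.008 = 483.215 g/mol, of which 84.255 g is Si.
So Si makes up 84.255/483.215 = 0.1744 of the mass, i.e. 17.44%.

17.44 weight percent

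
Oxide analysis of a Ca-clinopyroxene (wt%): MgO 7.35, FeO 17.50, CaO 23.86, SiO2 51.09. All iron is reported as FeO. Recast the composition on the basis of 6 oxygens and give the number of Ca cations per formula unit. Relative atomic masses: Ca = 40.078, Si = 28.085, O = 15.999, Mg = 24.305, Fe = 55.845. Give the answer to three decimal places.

MgO (M=40.304): mol = 0.18236; Mg = 0.18236, O = 0.18236.
FeO (M=71.844): mol = 0.24358; Fe = 0.24358, O = 0.24358.
CaO (M=56.077): mol = 0.42549; Ca = 0.42549, O = 0.42549.
SiO2 (M=60.083): mol = 0.85032; Si = 0.85032, O = 1.70064.
ΣO = 2.55207; factor = 6/ΣO = 2.35103.
Ca apfu = 0.42549 × 2.35103 = 1.000.

1.000 Ca apfu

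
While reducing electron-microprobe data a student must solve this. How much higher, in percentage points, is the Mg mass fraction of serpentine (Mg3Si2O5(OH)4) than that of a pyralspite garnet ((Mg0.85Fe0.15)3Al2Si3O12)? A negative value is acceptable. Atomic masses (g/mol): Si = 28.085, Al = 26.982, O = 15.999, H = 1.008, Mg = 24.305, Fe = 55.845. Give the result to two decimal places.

11.46 percentage points

Mg in Mg3Si2O5(OH)4: molar mass 277.108 g/mol; 3×24.305 = 72.915 g → 26.31 wt%.
Mg in (Mg0.85Fe0.15)3Al2Si3O12: molar mass 417.315 g/mol; 2.55×24.305 = 61.978 g → 14.85 wt%.
Difference = 26.31 − 14.85 = 11.46 percentage points.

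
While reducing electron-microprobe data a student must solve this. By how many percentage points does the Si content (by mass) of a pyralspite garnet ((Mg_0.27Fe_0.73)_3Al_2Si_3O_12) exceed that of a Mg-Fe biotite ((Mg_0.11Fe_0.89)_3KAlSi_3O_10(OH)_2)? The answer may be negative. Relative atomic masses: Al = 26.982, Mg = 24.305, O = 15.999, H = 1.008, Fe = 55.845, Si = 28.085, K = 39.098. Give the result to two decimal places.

1.04 percentage points

First mineral: 84.255 g Si in 472.195 g formula = 17.84 wt% Si.
Second mineral: 84.255 g Si in 501.466 g formula = 16.80 wt% Si.
17.84% − 16.80% gives a difference of 1.04 percentage points.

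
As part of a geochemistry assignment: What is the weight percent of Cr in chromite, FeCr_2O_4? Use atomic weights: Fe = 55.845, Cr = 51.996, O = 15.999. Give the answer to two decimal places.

46.46 weight percent

M(FeCr_2O_4) = 223.833 g/mol.
Cr contributes 2 × 51.996 = 103.992 g per mole.
103.992/223.833 = 0.4646 → 46.46%.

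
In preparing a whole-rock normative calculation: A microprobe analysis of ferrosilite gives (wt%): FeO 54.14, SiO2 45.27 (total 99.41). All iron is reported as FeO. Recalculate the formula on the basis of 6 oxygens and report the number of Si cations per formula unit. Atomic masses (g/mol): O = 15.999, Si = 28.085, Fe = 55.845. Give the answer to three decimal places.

2.000 Si apfu

FeO: 54.14/71.844 = 0.75358 mol → 0.75358 mol Fe, 0.75358 mol O.
SiO2: 45.27/60.083 = 0.75346 mol → 0.75346 mol Si, 1.50692 mol O.
Total oxygen = 2.26050 mol. Normalization factor = 6/2.26050 = 2.65428.
Si per 6 O = 0.75346 × 2.65428 = 2.000.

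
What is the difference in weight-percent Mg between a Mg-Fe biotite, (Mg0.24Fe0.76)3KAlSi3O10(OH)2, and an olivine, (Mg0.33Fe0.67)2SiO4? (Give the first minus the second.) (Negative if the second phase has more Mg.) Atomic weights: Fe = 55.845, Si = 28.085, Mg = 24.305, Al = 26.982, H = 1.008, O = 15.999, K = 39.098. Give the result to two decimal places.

First mineral: 17.500 g Mg in 489.165 g formula = 3.58 wt% Mg.
Second mineral: 16.041 g Mg in 182.955 g formula = 8.77 wt% Mg.
3.58% − 8.77% gives a difference of -5.19 percentage points.

-5.19 percentage points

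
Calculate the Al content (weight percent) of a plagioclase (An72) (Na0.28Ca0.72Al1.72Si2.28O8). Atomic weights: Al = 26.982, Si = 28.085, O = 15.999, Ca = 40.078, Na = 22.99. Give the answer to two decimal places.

16.95 weight percent

M(Na0.28Ca0.72Al1.72Si2.28O8) = 273.728 g/mol.
Al contributes 1.72 × 26.982 = 46.409 g per mole.
46.409/273.728 = 0.1695 → 16.95%.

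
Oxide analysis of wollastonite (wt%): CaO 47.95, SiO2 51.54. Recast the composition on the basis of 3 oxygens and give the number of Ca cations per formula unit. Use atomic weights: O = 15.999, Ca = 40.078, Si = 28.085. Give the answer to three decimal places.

CaO (M=56.077): mol = 0.85507; Ca = 0.85507, O = 0.85507.
SiO2 (M=60.083): mol = 0.85781; Si = 0.85781, O = 1.71562.
ΣO = 2.57069; factor = 3/ΣO = 1.16700.
Ca apfu = 0.85507 × 1.16700 = 0.998.

0.998 Ca apfu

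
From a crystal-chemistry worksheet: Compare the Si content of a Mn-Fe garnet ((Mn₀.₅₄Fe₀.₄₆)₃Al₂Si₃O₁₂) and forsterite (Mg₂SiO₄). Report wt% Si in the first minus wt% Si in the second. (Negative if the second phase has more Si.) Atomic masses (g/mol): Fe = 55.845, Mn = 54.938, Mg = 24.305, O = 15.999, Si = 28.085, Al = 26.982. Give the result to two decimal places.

Si in (Mn₀.₅₄Fe₀.₄₆)₃Al₂Si₃O₁₂: molar mass 496.273 g/mol; 3×28.085 = 84.255 g → 16.98 wt%.
Si in Mg₂SiO₄: molar mass 140.691 g/mol; 1×28.085 = 28.085 g → 19.96 wt%.
Difference = 16.98 − 19.96 = -2.98 percentage points.

-2.98 percentage points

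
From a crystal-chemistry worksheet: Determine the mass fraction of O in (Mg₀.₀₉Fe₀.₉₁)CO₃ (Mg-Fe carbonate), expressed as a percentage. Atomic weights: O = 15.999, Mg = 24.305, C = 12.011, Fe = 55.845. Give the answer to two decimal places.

42.47 wt%

Formula mass = 0.09·24.305 + 0.91·55.845 + 1·12.011 + 3·15.999 = 113.014 g/mol, of which 47.997 g is O.
So O makes up 47.997/113.014 = 0.4247 of the mass, i.e. 42.47%.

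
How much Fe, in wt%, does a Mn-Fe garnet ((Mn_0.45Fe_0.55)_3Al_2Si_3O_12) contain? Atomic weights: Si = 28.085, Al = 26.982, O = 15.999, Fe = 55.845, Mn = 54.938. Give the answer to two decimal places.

18.56 wt%

Formula mass = 1.35×54.938 + 1.65×55.845 + 2×26.982 + 3×28.085 + 12×15.999 = 496.518 g/mol, of which 92.144 g is Fe.
So Fe makes up 92.144/496.518 = 0.1856 of the mass, i.e. 18.56%.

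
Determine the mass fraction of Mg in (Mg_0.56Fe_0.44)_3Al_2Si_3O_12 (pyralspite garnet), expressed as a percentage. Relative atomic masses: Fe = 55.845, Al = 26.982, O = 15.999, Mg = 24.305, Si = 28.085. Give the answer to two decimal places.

Formula mass = 1.68·24.305 + 1.32·55.845 + 2·26.982 + 3·28.085 + 12·15.999 = 444.755 g/mol, of which 40.832 g is Mg.
So Mg makes up 40.832/444.755 = 0.0918 of the mass, i.e. 9.18%.

9.18 mass %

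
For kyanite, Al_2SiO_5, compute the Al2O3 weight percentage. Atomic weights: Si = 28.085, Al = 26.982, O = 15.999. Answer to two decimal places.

Formula mass = 162.044 g/mol.
2 Al → 1.0000 mol Al2O3 per formula unit; M(Al2O3) = 101.961, so Al2O3 mass = 101.961 g.
101.961/162.044 × 100 = 62.92 wt%.

62.92 wt%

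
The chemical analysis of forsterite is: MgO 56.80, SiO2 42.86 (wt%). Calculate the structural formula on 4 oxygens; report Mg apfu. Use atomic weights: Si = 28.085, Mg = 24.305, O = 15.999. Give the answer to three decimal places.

1.988 Mg apfu

MgO (M=40.304): mol = 1.40929; Mg = 1.40929, O = 1.40929.
SiO2 (M=60.083): mol = 0.71335; Si = 0.71335, O = 1.42670.
ΣO = 2.83599; factor = 4/ΣO = 1.41044.
Mg apfu = 1.40929 × 1.41044 = 1.988.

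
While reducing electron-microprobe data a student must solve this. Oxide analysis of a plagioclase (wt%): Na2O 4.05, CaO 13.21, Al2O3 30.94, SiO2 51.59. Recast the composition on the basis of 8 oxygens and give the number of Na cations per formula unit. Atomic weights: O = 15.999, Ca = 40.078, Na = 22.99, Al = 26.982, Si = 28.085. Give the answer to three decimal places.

Na2O (M=61.979): mol = 0.06534; Na = 0.13068, O = 0.06534.
CaO (M=56.077): mol = 0.23557; Ca = 0.23557, O = 0.23557.
Al2O3 (M=101.961): mol = 0.30345; Al = 0.60690, O = 0.91035.
SiO2 (M=60.083): mol = 0.85865; Si = 0.85865, O = 1.71730.
ΣO = 2.92856; factor = 8/ΣO = 2.73172.
Na apfu = 0.13068 × 2.73172 = 0.357.

0.357 Na apfu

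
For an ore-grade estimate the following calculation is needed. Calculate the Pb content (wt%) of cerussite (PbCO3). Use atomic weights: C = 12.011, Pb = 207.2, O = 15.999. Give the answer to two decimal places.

Molar mass of PbCO3: 1×207.2 + 1×12.011 + 3×15.999 = 267.208 g/mol.
Mass of Pb per formula unit: 1 × 207.2 = 207.200 g.
Weight fraction Pb = 207.200 / 267.208 = 0.7754.

77.54 wt%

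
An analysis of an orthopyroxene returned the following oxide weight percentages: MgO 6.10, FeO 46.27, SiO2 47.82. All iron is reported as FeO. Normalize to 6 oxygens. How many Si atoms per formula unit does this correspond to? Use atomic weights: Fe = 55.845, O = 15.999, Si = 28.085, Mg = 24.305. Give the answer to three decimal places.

6.10 wt% MgO ÷ 40.304 g/mol = 0.15135 mol, giving 0.15135 Mg and 0.15135 O.
46.27 wt% FeO ÷ 71.844 g/mol = 0.64403 mol, giving 0.64403 Fe and 0.64403 O.
47.82 wt% SiO2 ÷ 60.083 g/mol = 0.79590 mol, giving 0.79590 Si and 1.59180 O.
Oxygen sums to 2.38718; scaling by 6/2.38718 = 2.51343 puts the formula on 6 O.
Si: 0.79590 × 2.51343 = 2.000 atoms per formula unit.

2.000 Si apfu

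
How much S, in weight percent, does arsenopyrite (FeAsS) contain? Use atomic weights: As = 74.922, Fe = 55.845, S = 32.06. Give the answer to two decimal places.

Molar mass of FeAsS: 1×55.845 + 1×74.922 + 1×32.06 = 162.827 g/mol.
Mass of S per formula unit: 1 × 32.06 = 32.060 g.
Weight fraction S = 32.060 / 162.827 = 0.1969.

19.69 weight percent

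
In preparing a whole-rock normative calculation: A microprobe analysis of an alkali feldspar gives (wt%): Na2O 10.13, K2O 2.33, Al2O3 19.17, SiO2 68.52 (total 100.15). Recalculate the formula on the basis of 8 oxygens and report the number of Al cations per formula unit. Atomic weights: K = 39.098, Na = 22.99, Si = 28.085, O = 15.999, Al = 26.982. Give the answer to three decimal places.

Na2O (M=61.979): mol = 0.16344; Na = 0.32688, O = 0.16344.
K2O (M=94.195): mol = 0.02474; K = 0.04948, O = 0.02474.
Al2O3 (M=101.961): mol = 0.18801; Al = 0.37602, O = 0.56403.
SiO2 (M=60.083): mol = 1.14042; Si = 1.14042, O = 2.28084.
ΣO = 3.03305; factor = 8/ΣO = 2.63761.
Al apfu = 0.37602 × 2.63761 = 0.992.

0.992 Al apfu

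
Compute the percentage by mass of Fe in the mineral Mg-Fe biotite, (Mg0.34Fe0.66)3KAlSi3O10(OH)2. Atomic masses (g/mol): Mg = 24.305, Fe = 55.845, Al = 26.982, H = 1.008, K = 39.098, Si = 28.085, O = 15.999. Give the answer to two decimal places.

23.05 wt%

M((Mg0.34Fe0.66)3KAlSi3O10(OH)2) = 479.703 g/mol.
Fe contributes 1.98 × 55.845 = 110.573 g per mole.
110.573/479.703 = 0.2305 → 23.05%.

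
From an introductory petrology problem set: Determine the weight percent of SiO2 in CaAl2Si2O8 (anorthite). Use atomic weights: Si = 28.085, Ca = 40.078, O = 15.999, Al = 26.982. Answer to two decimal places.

Molar mass of CaAl2Si2O8 = 1×40.078 + 2×26.982 + 2×28.085 + 8×15.999 = 278.204 g/mol.
Each formula unit contains 2 Si, equivalent to 2/1 = 2.0000 mol SiO2.
M(SiO2) = 1×28.085 + 2×15.999 = 60.083 g/mol.
Mass of SiO2 per formula unit = 2.0000 × 60.083 = 120.166 g.
SiO2 wt% = 120.166 / 278.204 × 100 = 43.19%.

43.19 wt%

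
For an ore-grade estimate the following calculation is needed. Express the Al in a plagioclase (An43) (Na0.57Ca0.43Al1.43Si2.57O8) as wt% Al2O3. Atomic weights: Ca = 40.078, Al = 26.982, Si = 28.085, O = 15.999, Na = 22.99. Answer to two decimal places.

27.09 wt%

Molar mass of Na0.57Ca0.43Al1.43Si2.57O8 = 0.57×22.99 + 0.43×40.078 + 1.43×26.982 + 2.57×28.085 + 8×15.999 = 269.093 g/mol.
Each formula unit contains 1.43 Al, equivalent to 1.43/2 = 0.7150 mol Al2O3.
M(Al2O3) = 2×26.982 + 3×15.999 = 101.961 g/mol.
Mass of Al2O3 per formula unit = 0.7150 × 101.961 = 72.902 g.
Al2O3 wt% = 72.902 / 269.093 × 100 = 27.09%.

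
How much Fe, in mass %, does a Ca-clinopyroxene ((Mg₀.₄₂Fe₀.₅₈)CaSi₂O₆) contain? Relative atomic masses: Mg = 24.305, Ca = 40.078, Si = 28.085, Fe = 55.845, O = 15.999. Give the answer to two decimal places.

Formula mass = 0.42×24.305 + 0.58×55.845 + 1×40.078 + 2×28.085 + 6×15.999 = 234.840 g/mol, of which 32.390 g is Fe.
So Fe makes up 32.390/234.840 = 0.1379 of the mass, i.e. 13.79%.

13.79 mass %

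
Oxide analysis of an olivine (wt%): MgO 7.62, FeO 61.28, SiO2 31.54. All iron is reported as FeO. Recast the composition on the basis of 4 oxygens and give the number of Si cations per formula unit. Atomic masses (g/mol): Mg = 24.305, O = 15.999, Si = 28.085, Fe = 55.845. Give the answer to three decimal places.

MgO: 7.62/40.304 = 0.18906 mol → 0.18906 mol Mg, 0.18906 mol O.
FeO: 61.28/71.844 = 0.85296 mol → 0.85296 mol Fe, 0.85296 mol O.
SiO2: 31.54/60.083 = 0.52494 mol → 0.52494 mol Si, 1.04988 mol O.
Total oxygen = 2.09190 mol. Normalization factor = 4/2.09190 = 1.91214.
Si per 4 O = 0.52494 × 1.91214 = 1.004.

1.004 Si apfu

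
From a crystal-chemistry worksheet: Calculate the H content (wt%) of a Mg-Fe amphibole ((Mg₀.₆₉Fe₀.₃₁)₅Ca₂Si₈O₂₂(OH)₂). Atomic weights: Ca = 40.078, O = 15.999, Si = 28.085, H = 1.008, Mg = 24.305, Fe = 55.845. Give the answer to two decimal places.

0.23 wt%

M((Mg₀.₆₉Fe₀.₃₁)₅Ca₂Si₈O₂₂(OH)₂) = 861.240 g/mol.
H contributes 2 × 1.008 = 2.016 g per mole.
2.016/861.240 = 0.0023 → 0.23%.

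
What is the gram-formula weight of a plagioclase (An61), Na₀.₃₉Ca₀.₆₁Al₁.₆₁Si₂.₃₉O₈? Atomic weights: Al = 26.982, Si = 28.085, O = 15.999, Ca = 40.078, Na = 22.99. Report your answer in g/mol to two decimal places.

271.97 g/mol

M = 0.39·22.99 + 0.61·40.078 + 1.61·26.982 + 2.39·28.085 + 8·15.999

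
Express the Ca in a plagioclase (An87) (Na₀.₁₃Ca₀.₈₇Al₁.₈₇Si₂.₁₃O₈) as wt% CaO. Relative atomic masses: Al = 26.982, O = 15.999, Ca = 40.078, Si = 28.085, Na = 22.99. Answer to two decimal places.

Formula mass = 276.126 g/mol.
0.87 Ca → 0.8700 mol CaO per formula unit; M(CaO) = 56.077, so CaO mass = 48.787 g.
48.787/276.126 × 100 = 17.67 wt%.

17.67 wt%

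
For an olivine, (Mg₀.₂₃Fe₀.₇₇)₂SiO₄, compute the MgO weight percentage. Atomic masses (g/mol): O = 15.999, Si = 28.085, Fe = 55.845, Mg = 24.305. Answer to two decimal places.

Molar mass of (Mg₀.₂₃Fe₀.₇₇)₂SiO₄ = 0.46*24.305 + 1.54*55.845 + 1*28.085 + 4*15.999 = 189.263 g/mol.
Each formula unit contains 0.46 Mg, equivalent to 0.46/1 = 0.4600 mol MgO.
M(MgO) = 1×24.305 + 1×15.999 = 40.304 g/mol.
Mass of MgO per formula unit = 0.4600 × 40.304 = 18.540 g.
MgO wt% = 18.540 / 189.263 × 100 = 9.80%.

9.80 wt%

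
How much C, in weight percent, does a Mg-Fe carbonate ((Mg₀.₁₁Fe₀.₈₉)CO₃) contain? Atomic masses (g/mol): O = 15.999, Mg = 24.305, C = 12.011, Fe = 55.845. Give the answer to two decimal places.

10.69 weight percent

Formula mass = 0.11*24.305 + 0.89*55.845 + 1*12.011 + 3*15.999 = 112.384 g/mol, of which 12.011 g is C.
So C makes up 12.011/112.384 = 0.1069 of the mass, i.e. 10.69%.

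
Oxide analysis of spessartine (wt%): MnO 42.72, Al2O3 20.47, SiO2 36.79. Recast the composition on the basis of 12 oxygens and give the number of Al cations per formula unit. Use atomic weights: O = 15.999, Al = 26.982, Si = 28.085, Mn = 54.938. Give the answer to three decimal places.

1.984 Al apfu

42.72 wt% MnO ÷ 70.937 g/mol = 0.60222 mol, giving 0.60222 Mn and 0.60222 O.
20.47 wt% Al2O3 ÷ 101.961 g/mol = 0.20076 mol, giving 0.40152 Al and 0.60228 O.
36.79 wt% SiO2 ÷ 60.083 g/mol = 0.61232 mol, giving 0.61232 Si and 1.22464 O.
Oxygen sums to 2.42914; scaling by 12/2.42914 = 4.94002 puts the formula on 12 O.
Al: 0.40152 × 4.94002 = 1.984 atoms per formula unit.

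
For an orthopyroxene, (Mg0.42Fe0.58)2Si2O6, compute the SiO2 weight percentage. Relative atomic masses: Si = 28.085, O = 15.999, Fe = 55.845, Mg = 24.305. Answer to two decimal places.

50.63 wt%

Formula mass = 237.360 g/mol.
2 Si → 2.0000 mol SiO2 per formula unit; M(SiO2) = 60.083, so SiO2 mass = 120.166 g.
120.166/237.360 × 100 = 50.63 wt%.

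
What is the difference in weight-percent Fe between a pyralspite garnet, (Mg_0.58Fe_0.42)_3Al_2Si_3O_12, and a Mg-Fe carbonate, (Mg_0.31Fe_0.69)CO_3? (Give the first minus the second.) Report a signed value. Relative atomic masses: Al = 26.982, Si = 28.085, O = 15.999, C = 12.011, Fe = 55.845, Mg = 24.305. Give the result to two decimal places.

Fe in (Mg_0.58Fe_0.42)_3Al_2Si_3O_12: molar mass 442.862 g/mol; 1.26×55.845 = 70.365 g → 15.89 wt%.
Fe in (Mg_0.31Fe_0.69)CO_3: molar mass 106.076 g/mol; 0.69×55.845 = 38.533 g → 36.33 wt%.
Difference = 15.89 − 36.33 = -20.44 percentage points.

-20.44 percentage points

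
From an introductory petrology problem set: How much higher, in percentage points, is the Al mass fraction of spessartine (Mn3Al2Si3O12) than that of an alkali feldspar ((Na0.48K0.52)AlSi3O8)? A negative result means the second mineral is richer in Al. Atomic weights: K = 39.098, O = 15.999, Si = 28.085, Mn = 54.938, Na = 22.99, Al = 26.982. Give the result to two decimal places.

0.93 percentage points

Al in Mn3Al2Si3O12: molar mass 495.021 g/mol; 2×26.982 = 53.964 g → 10.90 wt%.
Al in (Na0.48K0.52)AlSi3O8: molar mass 270.595 g/mol; 1×26.982 = 26.982 g → 9.97 wt%.
Difference = 10.90 − 9.97 = 0.93 percentage points.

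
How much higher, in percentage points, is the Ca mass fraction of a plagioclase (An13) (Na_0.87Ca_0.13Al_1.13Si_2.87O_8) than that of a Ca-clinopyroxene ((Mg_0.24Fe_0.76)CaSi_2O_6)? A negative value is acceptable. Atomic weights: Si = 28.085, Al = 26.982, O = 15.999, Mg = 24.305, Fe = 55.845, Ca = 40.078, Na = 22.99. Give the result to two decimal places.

Ca in Na_0.87Ca_0.13Al_1.13Si_2.87O_8: molar mass 264.297 g/mol; 0.13×40.078 = 5.210 g → 1.97 wt%.
Ca in (Mg_0.24Fe_0.76)CaSi_2O_6: molar mass 240.517 g/mol; 1×40.078 = 40.078 g → 16.66 wt%.
Difference = 1.97 − 16.66 = -14.69 percentage points.

-14.69 percentage points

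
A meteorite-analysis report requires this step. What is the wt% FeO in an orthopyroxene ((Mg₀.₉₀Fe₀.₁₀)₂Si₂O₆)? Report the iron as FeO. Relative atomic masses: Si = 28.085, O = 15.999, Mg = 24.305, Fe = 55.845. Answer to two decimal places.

Molar mass of (Mg₀.₉₀Fe₀.₁₀)₂Si₂O₆ = 1.80·24.305 + 0.20·55.845 + 2·28.085 + 6·15.999 = 207.082 g/mol.
Each formula unit contains 0.20 Fe, equivalent to 0.20/1 = 0.2000 mol FeO.
M(FeO) = 1×55.845 + 1×15.999 = 71.844 g/mol.
Mass of FeO per formula unit = 0.2000 × 71.844 = 14.369 g.
FeO wt% = 14.369 / 207.082 × 100 = 6.94%.

6.94 wt%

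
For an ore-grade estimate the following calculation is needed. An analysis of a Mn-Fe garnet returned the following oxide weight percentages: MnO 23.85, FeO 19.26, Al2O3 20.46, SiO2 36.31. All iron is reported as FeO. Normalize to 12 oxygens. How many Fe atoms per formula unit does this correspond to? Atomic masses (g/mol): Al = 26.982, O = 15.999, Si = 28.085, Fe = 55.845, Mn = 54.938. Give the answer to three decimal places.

MnO (M=70.937): mol = 0.33621; Mn = 0.33621, O = 0.33621.
FeO (M=71.844): mol = 0.26808; Fe = 0.26808, O = 0.26808.
Al2O3 (M=101.961): mol = 0.20066; Al = 0.40132, O = 0.60198.
SiO2 (M=60.083): mol = 0.60433; Si = 0.60433, O = 1.20866.
ΣO = 2.41493; factor = 12/ΣO = 4.96909.
Fe apfu = 0.26808 × 4.96909 = 1.332.

1.332 Fe apfu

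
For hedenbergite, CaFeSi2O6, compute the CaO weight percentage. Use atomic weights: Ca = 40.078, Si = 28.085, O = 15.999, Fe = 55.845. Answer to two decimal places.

Molar mass of CaFeSi2O6 = 1·40.078 + 1·55.845 + 2·28.085 + 6·15.999 = 248.087 g/mol.
Each formula unit contains 1 Ca, equivalent to 1/1 = 1.0000 mol CaO.
M(CaO) = 1×40.078 + 1×15.999 = 56.077 g/mol.
Mass of CaO per formula unit = 1.0000 × 56.077 = 56.077 g.
CaO wt% = 56.077 / 248.087 × 100 = 22.60%.

22.60 wt%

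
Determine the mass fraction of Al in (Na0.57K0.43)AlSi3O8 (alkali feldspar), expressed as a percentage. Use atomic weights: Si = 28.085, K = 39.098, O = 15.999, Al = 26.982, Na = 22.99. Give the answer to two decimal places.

10.03 weight percent

M((Na0.57K0.43)AlSi3O8) = 269.145 g/mol.
Al contributes 1 × 26.982 = 26.982 g per mole.
26.982/269.145 = 0.1003 → 10.03%.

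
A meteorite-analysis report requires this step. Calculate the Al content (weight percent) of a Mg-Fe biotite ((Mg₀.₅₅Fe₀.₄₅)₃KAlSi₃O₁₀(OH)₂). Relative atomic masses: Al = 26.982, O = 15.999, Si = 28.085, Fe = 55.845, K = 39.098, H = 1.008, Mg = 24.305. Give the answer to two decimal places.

5.87 weight percent

Molar mass of (Mg₀.₅₅Fe₀.₄₅)₃KAlSi₃O₁₀(OH)₂: 1.65×24.305 + 1.35×55.845 + 1×39.098 + 1×26.982 + 3×28.085 + 12×15.999 + 2×1.008 = 459.833 g/mol.
Mass of Al per formula unit: 1 × 26.982 = 26.982 g.
Weight fraction Al = 26.982 / 459.833 = 0.0587.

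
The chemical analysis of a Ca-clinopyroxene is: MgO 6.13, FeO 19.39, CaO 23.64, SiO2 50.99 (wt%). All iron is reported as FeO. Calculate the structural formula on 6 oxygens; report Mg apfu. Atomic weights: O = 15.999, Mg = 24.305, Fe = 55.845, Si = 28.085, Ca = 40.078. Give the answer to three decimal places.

6.13 wt% MgO ÷ 40.304 g/mol = 0.15209 mol, giving 0.15209 Mg and 0.15209 O.
19.39 wt% FeO ÷ 71.844 g/mol = 0.26989 mol, giving 0.26989 Fe and 0.26989 O.
23.64 wt% CaO ÷ 56.077 g/mol = 0.42156 mol, giving 0.42156 Ca and 0.42156 O.
50.99 wt% SiO2 ÷ 60.083 g/mol = 0.84866 mol, giving 0.84866 Si and 1.69732 O.
Oxygen sums to 2.54086; scaling by 6/2.54086 = 2.36141 puts the formula on 6 O.
Mg: 0.15209 × 2.36141 = 0.359 atoms per formula unit.

0.359 Mg apfu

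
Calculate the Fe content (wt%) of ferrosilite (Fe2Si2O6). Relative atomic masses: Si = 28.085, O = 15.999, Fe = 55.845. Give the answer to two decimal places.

M(Fe2Si2O6) = 263.854 g/mol.
Fe contributes 2 × 55.845 = 111.690 g per mole.
111.690/263.854 = 0.4233 → 42.33%.

42.33 wt%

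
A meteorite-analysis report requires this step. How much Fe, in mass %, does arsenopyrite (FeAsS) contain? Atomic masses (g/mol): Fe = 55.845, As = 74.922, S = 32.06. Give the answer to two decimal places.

Molar mass of FeAsS: 1*55.845 + 1*74.922 + 1*32.06 = 162.827 g/mol.
Mass of Fe per formula unit: 1 × 55.845 = 55.845 g.
Weight fraction Fe = 55.845 / 162.827 = 0.3430.

34.30 mass %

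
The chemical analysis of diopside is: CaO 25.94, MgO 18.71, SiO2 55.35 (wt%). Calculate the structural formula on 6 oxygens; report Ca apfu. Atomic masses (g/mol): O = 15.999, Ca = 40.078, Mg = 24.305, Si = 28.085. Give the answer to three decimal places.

CaO (M=56.077): mol = 0.46258; Ca = 0.46258, O = 0.46258.
MgO (M=40.304): mol = 0.46422; Mg = 0.46422, O = 0.46422.
SiO2 (M=60.083): mol = 0.92123; Si = 0.92123, O = 1.84246.
ΣO = 2.76926; factor = 6/ΣO = 2.16664.
Ca apfu = 0.46258 × 2.16664 = 1.002.

1.002 Ca apfu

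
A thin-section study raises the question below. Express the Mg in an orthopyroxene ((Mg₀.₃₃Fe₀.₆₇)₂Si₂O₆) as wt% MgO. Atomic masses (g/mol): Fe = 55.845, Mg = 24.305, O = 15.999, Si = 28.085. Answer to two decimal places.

Molar mass of (Mg₀.₃₃Fe₀.₆₇)₂Si₂O₆ = 0.66·24.305 + 1.34·55.845 + 2·28.085 + 6·15.999 = 243.038 g/mol.
Each formula unit contains 0.66 Mg, equivalent to 0.66/1 = 0.6600 mol MgO.
M(MgO) = 1×24.305 + 1×15.999 = 40.304 g/mol.
Mass of MgO per formula unit = 0.6600 × 40.304 = 26.601 g.
MgO wt% = 26.601 / 243.038 × 100 = 10.95%.

10.95 wt%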